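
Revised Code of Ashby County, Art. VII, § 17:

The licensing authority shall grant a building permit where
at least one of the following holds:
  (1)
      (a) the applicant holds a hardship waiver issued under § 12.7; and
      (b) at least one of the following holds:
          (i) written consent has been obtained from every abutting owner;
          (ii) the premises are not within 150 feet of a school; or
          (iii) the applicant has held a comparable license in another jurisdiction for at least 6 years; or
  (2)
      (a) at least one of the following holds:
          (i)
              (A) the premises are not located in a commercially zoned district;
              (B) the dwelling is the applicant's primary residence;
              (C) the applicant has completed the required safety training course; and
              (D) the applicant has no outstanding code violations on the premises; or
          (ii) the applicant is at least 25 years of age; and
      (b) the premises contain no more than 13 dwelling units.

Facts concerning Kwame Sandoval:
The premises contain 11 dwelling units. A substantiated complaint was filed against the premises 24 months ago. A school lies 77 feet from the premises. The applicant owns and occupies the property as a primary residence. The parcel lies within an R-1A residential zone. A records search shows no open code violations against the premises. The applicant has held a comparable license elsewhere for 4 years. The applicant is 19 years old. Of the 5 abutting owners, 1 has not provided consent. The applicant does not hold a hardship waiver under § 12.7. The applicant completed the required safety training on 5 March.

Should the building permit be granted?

Yes — granted.

(a) hardship waiver — not satisfied.
(i) all abutters consent — fails.
(ii) ≥150 ft from school — fails.
(iii) prior license ≥ 6 yr — not satisfied.
(b): F OR F OR F → false.
(1) = F AND F = false.
(A) not (commercially zoned) — satisfied.
(B) primary residence — satisfied.
(C) safety training — satisfied.
(D) no code violations — satisfied.
(i) = T AND T AND T AND T = true.
(ii) age ≥ 25 — not met.
(a): T OR F → true.
(b) ≤ 13 units — met.
So (2) is satisfied (T AND T).
So Overall is satisfied (F OR T).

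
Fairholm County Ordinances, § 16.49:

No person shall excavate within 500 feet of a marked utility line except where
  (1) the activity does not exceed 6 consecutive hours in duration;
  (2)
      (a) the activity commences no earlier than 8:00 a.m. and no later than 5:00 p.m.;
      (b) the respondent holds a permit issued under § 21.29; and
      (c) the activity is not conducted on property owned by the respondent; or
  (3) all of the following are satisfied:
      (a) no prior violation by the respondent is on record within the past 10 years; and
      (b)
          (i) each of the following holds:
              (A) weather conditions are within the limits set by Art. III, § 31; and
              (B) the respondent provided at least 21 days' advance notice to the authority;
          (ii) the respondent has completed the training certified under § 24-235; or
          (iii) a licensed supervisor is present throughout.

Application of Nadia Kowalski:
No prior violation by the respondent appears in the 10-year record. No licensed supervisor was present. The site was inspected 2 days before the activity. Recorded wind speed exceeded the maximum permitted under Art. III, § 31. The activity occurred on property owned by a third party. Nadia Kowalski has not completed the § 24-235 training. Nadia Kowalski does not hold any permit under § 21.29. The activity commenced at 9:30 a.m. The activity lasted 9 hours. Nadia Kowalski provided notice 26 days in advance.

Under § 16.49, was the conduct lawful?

(1) ≤ 6 hrs duration — fails.
(a) start within hours — holds.
(b) holds permit — fails.
(c) not (own property) — holds.
So (2) is not satisfied (T AND F AND T).
(a) no prior violation — holds.
(A) weather ok — not met.
(B) ≥21 days' notice — met.
(i) = F AND T = false.
(ii) training certified — not met.
(iii) supervisor present — fails.
So (b) is not satisfied (F OR F OR F).
(3): T AND F → false.
Overall = F OR F OR F = false.

No — unlawful.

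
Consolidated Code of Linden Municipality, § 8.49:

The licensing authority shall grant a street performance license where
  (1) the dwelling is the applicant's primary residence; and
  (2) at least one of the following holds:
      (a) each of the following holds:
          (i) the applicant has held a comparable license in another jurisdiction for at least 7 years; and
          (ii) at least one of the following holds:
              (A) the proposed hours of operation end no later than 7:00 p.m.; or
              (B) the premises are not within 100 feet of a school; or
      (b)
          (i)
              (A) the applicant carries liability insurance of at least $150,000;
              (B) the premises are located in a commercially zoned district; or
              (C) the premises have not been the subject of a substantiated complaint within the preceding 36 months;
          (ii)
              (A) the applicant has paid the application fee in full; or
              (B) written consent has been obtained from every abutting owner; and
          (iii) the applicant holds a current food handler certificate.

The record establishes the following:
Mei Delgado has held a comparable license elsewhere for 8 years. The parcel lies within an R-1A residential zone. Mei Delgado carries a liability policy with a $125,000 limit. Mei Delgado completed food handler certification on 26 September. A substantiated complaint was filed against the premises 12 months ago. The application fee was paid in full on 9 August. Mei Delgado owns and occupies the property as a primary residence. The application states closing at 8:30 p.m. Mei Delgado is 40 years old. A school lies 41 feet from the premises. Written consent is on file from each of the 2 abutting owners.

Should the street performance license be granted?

No — denied.

(1) primary residence — holds.
(i) prior license ≥ 7 yr — met.
(A) closes by 7 p.m. — not satisfied.
(B) ≥100 ft from school — fails.
(ii) = F OR F = false.
So (a) is not satisfied (T AND F).
(A) insurance ≥ $150,000 — not met.
(B) commercially zoned — not satisfied.
(C) no complaint in 36 mo. — not met.
(i) = F OR F OR F = false.
(A) fee paid — holds.
(B) all abutters consent — met.
(ii): T OR T → true.
(iii) food handler cert. — holds.
So (b) is not satisfied (F AND T AND T).
So (2) is not satisfied (F OR F).
Overall = T AND F = false.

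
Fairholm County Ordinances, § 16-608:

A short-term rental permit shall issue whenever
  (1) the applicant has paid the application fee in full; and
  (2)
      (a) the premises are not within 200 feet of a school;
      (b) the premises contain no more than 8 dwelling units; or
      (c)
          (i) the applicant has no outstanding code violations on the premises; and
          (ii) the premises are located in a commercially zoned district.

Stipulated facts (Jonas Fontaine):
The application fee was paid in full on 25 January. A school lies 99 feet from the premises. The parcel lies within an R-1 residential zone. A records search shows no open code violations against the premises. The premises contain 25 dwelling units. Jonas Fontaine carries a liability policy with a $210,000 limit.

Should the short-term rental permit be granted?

(1) fee paid — holds.
(a) ≥200 ft from school — not met.
(b) ≤ 8 units — not met.
(i) no code violations — satisfied.
(ii) commercially zoned — not met.
(c) = T AND F = false.
(2) = F OR F OR F = false.
So Overall is not satisfied (T AND F).

No — denied.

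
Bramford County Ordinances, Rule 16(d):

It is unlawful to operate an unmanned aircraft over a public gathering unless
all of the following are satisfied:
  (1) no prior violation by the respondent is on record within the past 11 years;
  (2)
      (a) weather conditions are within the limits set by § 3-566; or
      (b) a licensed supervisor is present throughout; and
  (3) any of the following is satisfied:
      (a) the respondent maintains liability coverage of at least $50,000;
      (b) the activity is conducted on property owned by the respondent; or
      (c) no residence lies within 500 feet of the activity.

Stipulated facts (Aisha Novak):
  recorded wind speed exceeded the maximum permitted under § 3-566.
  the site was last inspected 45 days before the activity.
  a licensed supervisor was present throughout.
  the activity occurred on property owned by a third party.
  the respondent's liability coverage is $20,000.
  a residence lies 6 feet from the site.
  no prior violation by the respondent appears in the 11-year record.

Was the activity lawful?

No — unlawful.

(1) no prior violation — met.
(a) weather ok — not met.
(b) supervisor present — holds.
(2) = F OR T = true.
(a) coverage ≥ $50,000 — fails.
(b) own property — not satisfied.
(c) no residence in 500 ft — not met.
(3) = F OR F OR F = false.
Overall = T AND T AND F = false.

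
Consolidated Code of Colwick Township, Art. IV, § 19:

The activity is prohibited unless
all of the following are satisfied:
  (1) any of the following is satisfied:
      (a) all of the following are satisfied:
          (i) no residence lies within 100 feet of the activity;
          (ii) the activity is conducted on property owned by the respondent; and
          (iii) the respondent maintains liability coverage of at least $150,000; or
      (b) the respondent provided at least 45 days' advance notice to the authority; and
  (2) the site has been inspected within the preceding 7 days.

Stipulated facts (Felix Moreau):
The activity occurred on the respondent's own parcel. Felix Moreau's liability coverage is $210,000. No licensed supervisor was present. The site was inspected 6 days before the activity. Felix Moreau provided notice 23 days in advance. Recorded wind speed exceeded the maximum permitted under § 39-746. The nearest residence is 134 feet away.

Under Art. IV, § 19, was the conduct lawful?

(i) no residence in 100 ft — holds.
(ii) own property — met.
(iii) coverage ≥ $150,000 — holds.
So (a) is satisfied (T AND T AND T).
(b) ≥45 days' notice — fails.
So (1) is satisfied (T OR F).
(2) site inspected — holds.
Overall = T AND T = true.

Yes — lawful.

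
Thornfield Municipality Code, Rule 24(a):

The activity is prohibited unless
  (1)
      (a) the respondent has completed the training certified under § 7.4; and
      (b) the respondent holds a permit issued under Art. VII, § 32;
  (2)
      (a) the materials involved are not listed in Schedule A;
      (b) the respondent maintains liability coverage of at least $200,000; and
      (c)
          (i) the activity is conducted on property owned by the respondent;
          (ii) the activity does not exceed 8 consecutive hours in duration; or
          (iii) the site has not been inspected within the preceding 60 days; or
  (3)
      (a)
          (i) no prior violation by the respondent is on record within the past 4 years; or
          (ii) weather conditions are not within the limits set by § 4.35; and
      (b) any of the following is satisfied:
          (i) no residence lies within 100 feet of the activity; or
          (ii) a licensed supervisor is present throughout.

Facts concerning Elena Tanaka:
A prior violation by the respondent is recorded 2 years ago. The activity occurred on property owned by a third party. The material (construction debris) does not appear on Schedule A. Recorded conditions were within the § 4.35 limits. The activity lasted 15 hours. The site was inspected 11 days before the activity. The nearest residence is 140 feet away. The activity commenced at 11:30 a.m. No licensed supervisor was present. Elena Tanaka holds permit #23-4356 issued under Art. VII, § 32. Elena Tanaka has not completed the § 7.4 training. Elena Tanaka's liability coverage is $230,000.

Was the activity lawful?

(a) training certified — not satisfied.
(b) holds permit — holds.
(1) = F AND T = false.
(a) not (Schedule A material) — holds.
(b) coverage ≥ $200,000 — satisfied.
(i) own property — not met.
(ii) ≤ 8 hrs duration — not met.
(iii) not (site inspected) — not met.
(c): F OR F OR F → false.
So (2) is not satisfied (T AND T AND F).
(i) no prior violation — fails.
(ii) not (weather ok) — fails.
So (a) is not satisfied (F OR F).
(i) no residence in 100 ft — met.
(ii) supervisor present — fails.
(b): T OR F → true.
(3): F AND T → false.
So Overall is not satisfied (F OR F OR F).

No — unlawful.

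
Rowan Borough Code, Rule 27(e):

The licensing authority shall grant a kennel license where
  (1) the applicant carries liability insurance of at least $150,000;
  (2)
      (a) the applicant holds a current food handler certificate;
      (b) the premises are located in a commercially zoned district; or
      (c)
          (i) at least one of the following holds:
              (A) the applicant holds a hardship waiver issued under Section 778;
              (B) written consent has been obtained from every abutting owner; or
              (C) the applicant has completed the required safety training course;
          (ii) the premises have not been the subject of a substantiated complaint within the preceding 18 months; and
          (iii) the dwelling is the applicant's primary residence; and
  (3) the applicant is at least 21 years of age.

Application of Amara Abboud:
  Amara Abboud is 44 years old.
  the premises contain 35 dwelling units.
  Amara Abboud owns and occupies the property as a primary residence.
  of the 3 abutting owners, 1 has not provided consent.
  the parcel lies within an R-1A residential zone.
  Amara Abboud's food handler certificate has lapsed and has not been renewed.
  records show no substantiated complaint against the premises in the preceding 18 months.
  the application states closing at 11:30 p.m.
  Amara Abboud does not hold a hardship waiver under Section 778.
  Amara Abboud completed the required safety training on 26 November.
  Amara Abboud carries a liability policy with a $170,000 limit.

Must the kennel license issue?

Yes — granted.

(1) insurance ≥ $150,000 — holds.
(a) food handler cert. — fails.
(b) commercially zoned — not satisfied.
(A) hardship waiver — not met.
(B) all abutters consent — not met.
(C) safety training — met.
(i) = F OR F OR T = true.
(ii) no complaint in 18 mo. — holds.
(iii) primary residence — satisfied.
(c): T AND T AND T → true.
So (2) is satisfied (F OR F OR T).
(3) age ≥ 21 — holds.
So Overall is satisfied (T AND T AND T).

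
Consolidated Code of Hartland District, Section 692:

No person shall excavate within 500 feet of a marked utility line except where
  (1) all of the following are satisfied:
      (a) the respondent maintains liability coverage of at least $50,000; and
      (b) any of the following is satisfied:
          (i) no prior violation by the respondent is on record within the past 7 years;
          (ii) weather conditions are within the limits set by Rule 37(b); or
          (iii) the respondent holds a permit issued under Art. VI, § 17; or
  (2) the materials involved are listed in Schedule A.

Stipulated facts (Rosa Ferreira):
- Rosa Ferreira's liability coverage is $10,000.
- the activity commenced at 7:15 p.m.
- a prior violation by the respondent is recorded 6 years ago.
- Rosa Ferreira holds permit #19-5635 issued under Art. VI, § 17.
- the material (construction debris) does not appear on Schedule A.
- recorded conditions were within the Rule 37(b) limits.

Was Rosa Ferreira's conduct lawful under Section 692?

(a) coverage ≥ $50,000 — not met.
(i) no prior violation — fails.
(ii) weather ok — met.
(iii) holds permit — met.
(b): F OR T OR T → true.
So (1) is not satisfied (F AND T).
(2) Schedule A material — not met.
So Overall is not satisfied (F OR F).

No — unlawful.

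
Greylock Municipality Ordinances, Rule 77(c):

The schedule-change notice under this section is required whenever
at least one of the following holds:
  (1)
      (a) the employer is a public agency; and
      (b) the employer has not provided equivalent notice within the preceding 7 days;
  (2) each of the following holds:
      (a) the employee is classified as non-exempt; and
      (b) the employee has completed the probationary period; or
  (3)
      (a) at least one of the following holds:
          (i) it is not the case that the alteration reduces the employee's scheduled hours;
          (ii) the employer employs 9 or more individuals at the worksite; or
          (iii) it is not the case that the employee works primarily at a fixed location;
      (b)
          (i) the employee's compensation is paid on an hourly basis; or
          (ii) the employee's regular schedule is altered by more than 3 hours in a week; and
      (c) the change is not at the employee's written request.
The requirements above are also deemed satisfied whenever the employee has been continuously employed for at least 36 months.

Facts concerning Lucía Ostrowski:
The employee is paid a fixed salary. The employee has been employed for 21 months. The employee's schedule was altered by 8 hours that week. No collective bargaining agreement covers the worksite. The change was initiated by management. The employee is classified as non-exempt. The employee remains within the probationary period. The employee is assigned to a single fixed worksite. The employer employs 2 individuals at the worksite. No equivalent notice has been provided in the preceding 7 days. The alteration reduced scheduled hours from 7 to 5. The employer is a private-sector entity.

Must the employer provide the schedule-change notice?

No — not required.

(a) public agency — not satisfied.
(b) no recent notice — met.
(1): F AND T → false.
(a) non-exempt — satisfied.
(b) past probation — not met.
So (2) is not satisfied (T AND F).
(i) not (hours reduced) — fails.
(ii) ≥ 9 at site — not met.
(iii) not (fixed location) — fails.
So (a) is not satisfied (F OR F OR F).
(i) hourly-paid — fails.
(ii) schedule shift > 3h — satisfied.
(b): F OR T → true.
(c) not employee-requested — satisfied.
(3) = F AND T AND T = false.
So Overall is not satisfied (F OR F OR F).
Exception (tenure ≥ 36 mo.) — not satisfied.
Result: main false OR exception false → false.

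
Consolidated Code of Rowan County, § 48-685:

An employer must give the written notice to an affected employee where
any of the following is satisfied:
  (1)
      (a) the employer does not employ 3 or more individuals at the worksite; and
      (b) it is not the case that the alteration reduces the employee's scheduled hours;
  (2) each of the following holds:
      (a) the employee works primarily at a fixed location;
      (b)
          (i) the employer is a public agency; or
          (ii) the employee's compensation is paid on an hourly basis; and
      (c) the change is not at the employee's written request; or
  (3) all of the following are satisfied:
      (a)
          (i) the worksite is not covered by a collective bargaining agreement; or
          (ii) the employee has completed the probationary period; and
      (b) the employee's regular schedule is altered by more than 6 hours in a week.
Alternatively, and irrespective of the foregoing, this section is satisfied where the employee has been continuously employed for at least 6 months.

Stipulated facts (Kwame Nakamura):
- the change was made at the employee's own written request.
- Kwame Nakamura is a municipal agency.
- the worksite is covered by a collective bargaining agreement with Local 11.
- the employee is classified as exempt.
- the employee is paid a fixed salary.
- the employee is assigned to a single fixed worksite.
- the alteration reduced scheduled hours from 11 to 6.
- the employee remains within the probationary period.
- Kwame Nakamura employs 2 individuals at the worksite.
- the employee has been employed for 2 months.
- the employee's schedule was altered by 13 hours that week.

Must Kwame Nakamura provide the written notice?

No — not required.

(a) not (≥ 3 at site) — met.
(b) not (hours reduced) — not met.
So (1) is not satisfied (T AND F).
(a) fixed location — holds.
(i) public agency — satisfied.
(ii) hourly-paid — not satisfied.
(b) = T OR F = true.
(c) not employee-requested — not satisfied.
So (2) is not satisfied (T AND T AND F).
(i) no CBA — fails.
(ii) past probation — not satisfied.
(a): F OR F → false.
(b) schedule shift > 6h — satisfied.
(3) = F AND T = false.
So Overall is not satisfied (F OR F OR F).
Exception (tenure ≥ 6 mo.) — not satisfied.
Result: main false OR exception false → false.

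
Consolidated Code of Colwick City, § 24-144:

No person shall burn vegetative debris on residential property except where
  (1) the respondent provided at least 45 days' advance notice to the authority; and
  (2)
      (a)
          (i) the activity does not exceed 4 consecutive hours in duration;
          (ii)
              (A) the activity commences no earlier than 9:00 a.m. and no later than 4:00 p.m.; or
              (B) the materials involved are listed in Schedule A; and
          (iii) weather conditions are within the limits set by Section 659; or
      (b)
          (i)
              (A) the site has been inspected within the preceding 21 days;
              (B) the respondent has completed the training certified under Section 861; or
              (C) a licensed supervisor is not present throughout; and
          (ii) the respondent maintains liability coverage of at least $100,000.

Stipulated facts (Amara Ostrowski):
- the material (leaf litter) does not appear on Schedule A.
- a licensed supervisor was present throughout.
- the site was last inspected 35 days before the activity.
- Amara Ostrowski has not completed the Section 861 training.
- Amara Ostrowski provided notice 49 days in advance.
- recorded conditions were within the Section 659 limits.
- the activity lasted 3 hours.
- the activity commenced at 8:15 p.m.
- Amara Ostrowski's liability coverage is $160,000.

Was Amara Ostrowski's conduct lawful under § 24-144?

No — unlawful.

(1) ≥45 days' notice — holds.
(i) ≤ 4 hrs duration — holds.
(A) start within hours — not satisfied.
(B) Schedule A material — not met.
(ii): F OR F → false.
(iii) weather ok — met.
So (a) is not satisfied (T AND F AND T).
(A) site inspected — fails.
(B) training certified — not satisfied.
(C) not (supervisor present) — not met.
(i): F OR F OR F → false.
(ii) coverage ≥ $100,000 — holds.
So (b) is not satisfied (F AND T).
So (2) is not satisfied (F OR F).
Overall = T AND F = false.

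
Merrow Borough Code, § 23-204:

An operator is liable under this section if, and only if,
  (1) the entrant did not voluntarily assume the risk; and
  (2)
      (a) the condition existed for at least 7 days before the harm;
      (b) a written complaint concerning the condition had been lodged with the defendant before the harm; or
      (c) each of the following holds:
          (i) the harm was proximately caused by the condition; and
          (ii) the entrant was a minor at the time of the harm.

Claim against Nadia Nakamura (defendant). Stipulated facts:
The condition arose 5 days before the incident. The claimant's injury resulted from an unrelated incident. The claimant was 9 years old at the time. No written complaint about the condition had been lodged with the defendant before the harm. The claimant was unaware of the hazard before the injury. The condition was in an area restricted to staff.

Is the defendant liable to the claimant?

No — not liable.

(1) no assumed risk — met.
(a) condition ≥7 days old — not satisfied.
(b) complaint lodged — not met.
(i) proximate cause — fails.
(ii) entrant a minor — satisfied.
(c) = F AND T = false.
(2): F OR F OR F → false.
Overall = T AND F = false.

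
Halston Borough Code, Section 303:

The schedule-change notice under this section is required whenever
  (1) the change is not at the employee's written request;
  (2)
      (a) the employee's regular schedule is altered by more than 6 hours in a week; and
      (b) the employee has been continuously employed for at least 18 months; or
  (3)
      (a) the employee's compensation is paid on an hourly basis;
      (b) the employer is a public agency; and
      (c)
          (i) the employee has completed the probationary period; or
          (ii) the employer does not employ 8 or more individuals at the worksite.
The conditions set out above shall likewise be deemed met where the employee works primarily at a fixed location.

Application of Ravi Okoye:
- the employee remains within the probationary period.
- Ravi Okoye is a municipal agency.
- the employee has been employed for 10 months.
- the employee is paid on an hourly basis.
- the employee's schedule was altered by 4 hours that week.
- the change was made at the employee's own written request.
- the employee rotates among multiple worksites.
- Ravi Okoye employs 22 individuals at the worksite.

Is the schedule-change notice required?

No — not required.

(1) not employee-requested — not met.
(a) schedule shift > 6h — not satisfied.
(b) tenure ≥ 18 mo. — not met.
(2): F AND F → false.
(a) hourly-paid — met.
(b) public agency — satisfied.
(i) past probation — fails.
(ii) not (≥ 8 at site) — not satisfied.
(c): F OR F → false.
(3): T AND T AND F → false.
So Overall is not satisfied (F OR F OR F).
Exception (fixed location) — not satisfied.
Result: main false OR exception false → false.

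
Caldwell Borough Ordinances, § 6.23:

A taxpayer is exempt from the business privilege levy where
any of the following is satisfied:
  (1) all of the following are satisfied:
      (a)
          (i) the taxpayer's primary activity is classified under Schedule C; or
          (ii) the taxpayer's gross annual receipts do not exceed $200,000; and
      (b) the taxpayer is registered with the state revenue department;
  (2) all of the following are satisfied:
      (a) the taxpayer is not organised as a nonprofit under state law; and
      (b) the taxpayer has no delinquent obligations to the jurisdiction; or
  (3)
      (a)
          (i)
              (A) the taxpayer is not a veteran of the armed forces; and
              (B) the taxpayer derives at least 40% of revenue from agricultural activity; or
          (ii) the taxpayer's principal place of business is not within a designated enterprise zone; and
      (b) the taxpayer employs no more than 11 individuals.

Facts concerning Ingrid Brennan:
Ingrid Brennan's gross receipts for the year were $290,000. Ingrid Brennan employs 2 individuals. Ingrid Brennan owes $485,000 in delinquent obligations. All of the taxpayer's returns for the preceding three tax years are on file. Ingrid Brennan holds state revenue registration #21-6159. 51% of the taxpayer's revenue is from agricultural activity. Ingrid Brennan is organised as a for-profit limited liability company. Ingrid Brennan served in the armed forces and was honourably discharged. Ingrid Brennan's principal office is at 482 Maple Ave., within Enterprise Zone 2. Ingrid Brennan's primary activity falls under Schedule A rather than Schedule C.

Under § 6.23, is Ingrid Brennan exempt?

No — not exempt.

(i) Schedule C activity — not satisfied.
(ii) receipts ≤ $200,000 — fails.
(a): F OR F → false.
(b) state-registered — satisfied.
(1) = F AND T = false.
(a) not (nonprofit) — holds.
(b) no delinquency — fails.
(2) = T AND F = false.
(A) not (veteran) — not satisfied.
(B) ≥40% agricultural — met.
(i): F AND T → false.
(ii) not (in enterprise zone) — fails.
(a) = F OR F = false.
(b) ≤ 11 employees — holds.
(3): F AND T → false.
Overall = F OR F OR F = false.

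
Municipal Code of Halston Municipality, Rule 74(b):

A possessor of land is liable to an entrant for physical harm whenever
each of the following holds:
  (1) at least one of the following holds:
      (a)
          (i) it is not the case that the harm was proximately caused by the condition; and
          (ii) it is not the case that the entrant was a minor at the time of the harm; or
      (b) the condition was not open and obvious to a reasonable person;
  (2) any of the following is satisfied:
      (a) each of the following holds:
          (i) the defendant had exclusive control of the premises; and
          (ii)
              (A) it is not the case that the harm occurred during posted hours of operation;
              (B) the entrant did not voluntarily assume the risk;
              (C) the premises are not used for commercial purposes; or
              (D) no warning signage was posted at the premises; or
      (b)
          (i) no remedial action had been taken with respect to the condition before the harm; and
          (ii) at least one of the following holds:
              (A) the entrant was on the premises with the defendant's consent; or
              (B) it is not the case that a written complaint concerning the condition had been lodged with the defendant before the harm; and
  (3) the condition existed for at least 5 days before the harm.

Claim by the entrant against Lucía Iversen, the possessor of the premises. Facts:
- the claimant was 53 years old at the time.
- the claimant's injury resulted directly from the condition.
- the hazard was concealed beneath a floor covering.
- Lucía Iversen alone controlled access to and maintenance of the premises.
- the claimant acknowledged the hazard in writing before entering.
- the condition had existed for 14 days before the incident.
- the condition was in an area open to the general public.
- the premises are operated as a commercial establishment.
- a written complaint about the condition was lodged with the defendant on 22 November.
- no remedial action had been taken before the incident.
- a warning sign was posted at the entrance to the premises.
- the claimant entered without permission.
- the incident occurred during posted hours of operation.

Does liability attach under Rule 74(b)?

(i) not (proximate cause) — not met.
(ii) not (entrant a minor) — holds.
(a): F AND T → false.
(b) not open/obvious — satisfied.
(1): F OR T → true.
(i) exclusive control — satisfied.
(A) not (during posted hours) — fails.
(B) no assumed risk — not satisfied.
(C) not (commercial use) — fails.
(D) no signage posted — not met.
(ii): F OR F OR F OR F → false.
So (a) is not satisfied (T AND F).
(i) no remedial action — satisfied.
(A) consent to enter — not met.
(B) not (complaint lodged) — fails.
So (ii) is not satisfied (F OR F).
So (b) is not satisfied (T AND F).
(2) = F OR F = false.
(3) condition ≥5 days old — satisfied.
Overall = T AND F AND T = false.

No — not liable.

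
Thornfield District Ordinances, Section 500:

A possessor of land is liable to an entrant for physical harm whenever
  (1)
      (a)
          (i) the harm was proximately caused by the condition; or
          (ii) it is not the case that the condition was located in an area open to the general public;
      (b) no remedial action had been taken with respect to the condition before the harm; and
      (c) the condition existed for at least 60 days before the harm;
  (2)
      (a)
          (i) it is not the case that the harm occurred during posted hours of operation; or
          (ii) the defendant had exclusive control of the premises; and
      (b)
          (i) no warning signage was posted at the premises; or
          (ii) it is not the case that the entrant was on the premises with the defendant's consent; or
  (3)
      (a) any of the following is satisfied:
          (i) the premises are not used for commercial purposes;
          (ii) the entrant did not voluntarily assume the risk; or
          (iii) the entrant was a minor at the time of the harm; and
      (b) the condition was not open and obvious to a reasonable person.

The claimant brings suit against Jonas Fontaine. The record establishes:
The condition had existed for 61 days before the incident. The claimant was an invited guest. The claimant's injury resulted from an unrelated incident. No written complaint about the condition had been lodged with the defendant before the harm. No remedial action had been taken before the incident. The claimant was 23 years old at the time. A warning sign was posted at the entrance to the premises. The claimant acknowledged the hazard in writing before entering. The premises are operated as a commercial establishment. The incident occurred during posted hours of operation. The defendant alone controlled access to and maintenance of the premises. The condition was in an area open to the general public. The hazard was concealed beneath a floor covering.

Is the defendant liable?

(i) proximate cause — not met.
(ii) not (public area) — not satisfied.
So (a) is not satisfied (F OR F).
(b) no remedial action — holds.
(c) condition ≥60 days old — holds.
(1): F AND T AND T → false.
(i) not (during posted hours) — fails.
(ii) exclusive control — met.
So (a) is satisfied (F OR T).
(i) no signage posted — fails.
(ii) not (consent to enter) — not met.
(b) = F OR F = false.
So (2) is not satisfied (T AND F).
(i) not (commercial use) — not met.
(ii) no assumed risk — not satisfied.
(iii) entrant a minor — fails.
So (a) is not satisfied (F OR F OR F).
(b) not open/obvious — satisfied.
(3): F AND T → false.
So Overall is not satisfied (F OR F OR F).

No — not liable.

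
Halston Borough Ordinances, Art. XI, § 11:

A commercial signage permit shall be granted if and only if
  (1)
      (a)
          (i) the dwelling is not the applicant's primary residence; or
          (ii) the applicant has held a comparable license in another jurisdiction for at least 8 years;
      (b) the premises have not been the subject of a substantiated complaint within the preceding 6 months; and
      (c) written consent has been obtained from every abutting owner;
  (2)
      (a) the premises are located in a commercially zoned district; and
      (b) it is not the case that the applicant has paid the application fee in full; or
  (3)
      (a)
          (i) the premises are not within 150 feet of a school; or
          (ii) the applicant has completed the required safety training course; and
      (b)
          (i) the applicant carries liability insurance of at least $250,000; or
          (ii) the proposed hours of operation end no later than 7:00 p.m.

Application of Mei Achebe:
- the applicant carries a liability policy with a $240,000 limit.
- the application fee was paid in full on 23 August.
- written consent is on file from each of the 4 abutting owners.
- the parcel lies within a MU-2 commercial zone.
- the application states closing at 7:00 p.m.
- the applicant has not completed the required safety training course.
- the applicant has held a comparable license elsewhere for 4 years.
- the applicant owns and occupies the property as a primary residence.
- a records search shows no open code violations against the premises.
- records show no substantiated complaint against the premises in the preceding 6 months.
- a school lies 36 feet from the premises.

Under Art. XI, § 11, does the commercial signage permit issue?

(i) not (primary residence) — not satisfied.
(ii) prior license ≥ 8 yr — not satisfied.
(a) = F OR F = false.
(b) no complaint in 6 mo. — satisfied.
(c) all abutters consent — satisfied.
(1): F AND T AND T → false.
(a) commercially zoned — met.
(b) not (fee paid) — not satisfied.
(2): T AND F → false.
(i) ≥150 ft from school — not satisfied.
(ii) safety training — fails.
So (a) is not satisfied (F OR F).
(i) insurance ≥ $250,000 — not satisfied.
(ii) closes by 7 p.m. — satisfied.
So (b) is satisfied (F OR T).
(3) = F AND T = false.
Overall: F OR F OR F → false.

No — denied.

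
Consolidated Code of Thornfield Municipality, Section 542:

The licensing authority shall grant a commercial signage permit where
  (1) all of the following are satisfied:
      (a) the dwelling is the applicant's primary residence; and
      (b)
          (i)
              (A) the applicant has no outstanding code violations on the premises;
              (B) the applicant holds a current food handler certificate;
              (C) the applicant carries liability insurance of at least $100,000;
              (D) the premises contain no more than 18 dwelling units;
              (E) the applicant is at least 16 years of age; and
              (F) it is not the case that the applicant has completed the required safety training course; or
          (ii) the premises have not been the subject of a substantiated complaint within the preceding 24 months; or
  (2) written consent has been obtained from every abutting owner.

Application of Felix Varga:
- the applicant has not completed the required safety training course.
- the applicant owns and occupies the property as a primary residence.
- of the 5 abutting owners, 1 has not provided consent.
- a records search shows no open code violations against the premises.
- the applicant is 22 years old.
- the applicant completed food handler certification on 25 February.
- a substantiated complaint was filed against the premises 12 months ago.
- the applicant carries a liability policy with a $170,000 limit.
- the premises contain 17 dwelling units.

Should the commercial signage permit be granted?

(a) primary residence — met.
(A) no code violations — met.
(B) food handler cert. — satisfied.
(C) insurance ≥ $100,000 — met.
(D) ≤ 18 units — satisfied.
(E) age ≥ 16 — satisfied.
(F) not (safety training) — met.
(i): T AND T AND T AND T AND T AND T → true.
(ii) no complaint in 24 mo. — fails.
(b) = T OR F = true.
So (1) is satisfied (T AND T).
(2) all abutters consent — not met.
So Overall is satisfied (T OR F).

Yes — granted.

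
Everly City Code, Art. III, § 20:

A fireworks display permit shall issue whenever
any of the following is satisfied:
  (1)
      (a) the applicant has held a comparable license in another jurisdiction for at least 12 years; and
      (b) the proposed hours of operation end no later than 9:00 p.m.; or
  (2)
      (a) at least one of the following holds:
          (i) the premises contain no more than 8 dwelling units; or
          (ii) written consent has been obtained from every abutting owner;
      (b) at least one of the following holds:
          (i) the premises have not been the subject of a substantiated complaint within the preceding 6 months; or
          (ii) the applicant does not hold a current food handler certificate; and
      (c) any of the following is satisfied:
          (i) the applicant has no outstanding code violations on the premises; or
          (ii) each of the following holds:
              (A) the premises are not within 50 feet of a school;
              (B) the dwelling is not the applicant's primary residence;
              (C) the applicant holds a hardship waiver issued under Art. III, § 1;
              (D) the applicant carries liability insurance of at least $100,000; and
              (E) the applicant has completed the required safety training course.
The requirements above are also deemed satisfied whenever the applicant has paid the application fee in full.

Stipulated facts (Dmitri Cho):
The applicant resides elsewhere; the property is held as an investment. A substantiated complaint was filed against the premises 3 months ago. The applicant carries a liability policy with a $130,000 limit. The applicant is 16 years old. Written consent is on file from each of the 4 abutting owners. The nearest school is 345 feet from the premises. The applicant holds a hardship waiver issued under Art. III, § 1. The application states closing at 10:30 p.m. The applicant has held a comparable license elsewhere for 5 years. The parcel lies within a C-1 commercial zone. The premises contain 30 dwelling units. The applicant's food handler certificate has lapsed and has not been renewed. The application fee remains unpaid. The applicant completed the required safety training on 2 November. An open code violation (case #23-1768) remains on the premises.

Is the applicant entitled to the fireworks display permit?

Yes — granted.

(a) prior license ≥ 12 yr — not satisfied.
(b) closes by 9 p.m. — not satisfied.
So (1) is not satisfied (F AND F).
(i) ≤ 8 units — not satisfied.
(ii) all abutters consent — satisfied.
(a): F OR T → true.
(i) no complaint in 6 mo. — fails.
(ii) not (food handler cert.) — satisfied.
(b): F OR T → true.
(i) no code violations — not satisfied.
(A) ≥50 ft from school — met.
(B) not (primary residence) — met.
(C) hardship waiver — holds.
(D) insurance ≥ $100,000 — satisfied.
(E) safety training — holds.
So (ii) is satisfied (T AND T AND T AND T AND T).
So (c) is satisfied (F OR T).
(2): T AND T AND T → true.
Overall: F OR T → true.
Exception (fee paid) — not satisfied.
Result: main true OR exception false → true.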